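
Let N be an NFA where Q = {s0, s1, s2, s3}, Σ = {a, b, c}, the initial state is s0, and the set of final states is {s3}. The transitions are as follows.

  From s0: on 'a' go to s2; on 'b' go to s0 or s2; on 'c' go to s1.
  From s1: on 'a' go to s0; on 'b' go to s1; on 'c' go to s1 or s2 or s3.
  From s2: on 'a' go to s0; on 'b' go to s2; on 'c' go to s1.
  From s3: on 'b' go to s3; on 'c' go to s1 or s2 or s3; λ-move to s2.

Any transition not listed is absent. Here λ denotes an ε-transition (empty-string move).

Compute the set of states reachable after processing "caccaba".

Start in {s0}.
Read 'c': {s0} → {s1}.
Read 'a': {s1} → {s0}.
Read 'c': {s0} → {s1}.
Read 'c': {s1} → {s1, s2, s3}.
Read 'a': {s1, s2, s3} → {s0}.
Read 'b': {s0} → {s0, s2}.
Read 'a': {s0, s2} → {s0, s2}.

{s0, s2}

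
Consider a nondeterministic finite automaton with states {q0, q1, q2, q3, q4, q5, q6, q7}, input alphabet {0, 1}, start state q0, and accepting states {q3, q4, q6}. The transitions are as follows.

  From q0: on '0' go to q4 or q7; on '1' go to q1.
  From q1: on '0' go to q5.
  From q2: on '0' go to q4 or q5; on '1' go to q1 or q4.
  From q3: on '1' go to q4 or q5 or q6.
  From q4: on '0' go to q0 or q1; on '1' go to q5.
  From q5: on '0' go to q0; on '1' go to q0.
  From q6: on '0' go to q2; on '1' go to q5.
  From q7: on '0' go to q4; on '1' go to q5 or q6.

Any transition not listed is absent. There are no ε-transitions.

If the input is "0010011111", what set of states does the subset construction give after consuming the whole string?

Start in {q0}.
Read '0': q0→{q4, q7}; now {q4, q7}.
Read '0': q4→{q0, q1}, q7→{q4}; now {q0, q1, q4}.
Read '1': q0→{q1}, q1→∅, q4→{q5}; now {q1, q5}.
Read '0': q1→{q5}, q5→{q0}; now {q0, q5}.
Read '0': q0→{q4, q7}, q5→{q0}; now {q0, q4, q7}.
Read '1': q0→{q1}, q4→{q5}, q7→{q5, q6}; now {q1, q5, q6}.
Read '1': q1→∅, q5→{q0}, q6→{q5}; now {q0, q5}.
Read '1': q0→{q1}, q5→{q0}; now {q0, q1}.
Read '1': q0→{q1}, q1→∅; now {q1}.
Read '1': q1→∅; now ∅.

∅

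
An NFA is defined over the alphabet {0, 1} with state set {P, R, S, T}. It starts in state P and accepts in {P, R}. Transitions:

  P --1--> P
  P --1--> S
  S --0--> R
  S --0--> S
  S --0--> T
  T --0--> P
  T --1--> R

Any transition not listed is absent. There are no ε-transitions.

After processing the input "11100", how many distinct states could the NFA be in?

4

Start in {P}.
Read '1': P→{P, S}; now {P, S}.
Read '1': P→{P, S}, S→∅; now {P, S}.
Read '1': P→{P, S}, S→∅; now {P, S}.
Read '0': P→∅, S→{R, S, T}; now {R, S, T}.
Read '0': R→∅, S→{R, S, T}, T→{P}; now {P, R, S, T}.
That set has 4 states.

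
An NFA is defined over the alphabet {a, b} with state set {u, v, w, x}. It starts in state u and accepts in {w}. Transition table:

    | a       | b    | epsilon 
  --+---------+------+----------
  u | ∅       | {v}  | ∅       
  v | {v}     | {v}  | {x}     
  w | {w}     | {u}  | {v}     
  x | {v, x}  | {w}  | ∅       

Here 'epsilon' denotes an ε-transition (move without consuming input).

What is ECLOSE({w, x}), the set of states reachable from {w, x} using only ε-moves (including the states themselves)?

{v, w, x}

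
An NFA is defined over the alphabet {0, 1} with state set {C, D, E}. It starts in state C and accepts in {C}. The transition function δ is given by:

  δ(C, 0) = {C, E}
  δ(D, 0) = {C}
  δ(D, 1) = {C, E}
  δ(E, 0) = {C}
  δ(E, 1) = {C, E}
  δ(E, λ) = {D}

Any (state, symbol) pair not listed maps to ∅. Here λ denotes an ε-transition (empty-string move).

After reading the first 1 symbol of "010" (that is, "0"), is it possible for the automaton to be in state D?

Yes

Start in {C}.
Read '0': {C} → {C, D, E}.
State D is in {C, D, E}.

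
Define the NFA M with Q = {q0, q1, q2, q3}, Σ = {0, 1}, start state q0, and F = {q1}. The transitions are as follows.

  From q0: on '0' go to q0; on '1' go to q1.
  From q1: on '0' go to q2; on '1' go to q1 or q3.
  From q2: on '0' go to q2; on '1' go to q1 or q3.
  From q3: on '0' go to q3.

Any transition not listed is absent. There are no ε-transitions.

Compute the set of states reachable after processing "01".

{q1}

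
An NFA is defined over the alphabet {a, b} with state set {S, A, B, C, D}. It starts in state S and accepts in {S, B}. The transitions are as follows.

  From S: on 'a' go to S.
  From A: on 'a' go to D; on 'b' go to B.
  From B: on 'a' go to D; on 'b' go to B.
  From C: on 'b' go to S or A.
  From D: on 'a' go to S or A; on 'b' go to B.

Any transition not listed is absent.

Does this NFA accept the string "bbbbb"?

Start in {S}.
Read 'b': {S} → ∅.
The set is empty and remains empty for the remaining 4 symbols.
The final set ∅ contains no accepting state.

No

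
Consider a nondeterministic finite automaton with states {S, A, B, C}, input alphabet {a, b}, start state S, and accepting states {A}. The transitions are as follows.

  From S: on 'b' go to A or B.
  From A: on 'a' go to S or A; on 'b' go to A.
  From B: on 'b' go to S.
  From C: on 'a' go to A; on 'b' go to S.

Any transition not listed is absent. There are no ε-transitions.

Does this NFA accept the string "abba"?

Start in {S}.
Read 'a': {S} → ∅.
The set is empty and remains empty for the remaining 3 symbols.
The final set ∅ contains no accepting state.

No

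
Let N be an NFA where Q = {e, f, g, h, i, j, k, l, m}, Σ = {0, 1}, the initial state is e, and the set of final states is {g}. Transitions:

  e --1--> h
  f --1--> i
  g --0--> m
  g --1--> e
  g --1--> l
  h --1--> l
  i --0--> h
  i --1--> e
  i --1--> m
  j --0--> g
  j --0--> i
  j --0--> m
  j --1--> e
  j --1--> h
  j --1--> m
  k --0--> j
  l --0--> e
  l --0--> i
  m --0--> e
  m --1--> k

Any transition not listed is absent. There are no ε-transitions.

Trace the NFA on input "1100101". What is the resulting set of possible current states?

Start in {e}.
Read '1': {e} → {h}.
Read '1': {h} → {l}.
Read '0': {l} → {e, i}.
Read '0': {e, i} → {h}.
Read '1': {h} → {l}.
Read '0': {l} → {e, i}.
Read '1': {e, i} → {e, h, m}.

{e, h, m}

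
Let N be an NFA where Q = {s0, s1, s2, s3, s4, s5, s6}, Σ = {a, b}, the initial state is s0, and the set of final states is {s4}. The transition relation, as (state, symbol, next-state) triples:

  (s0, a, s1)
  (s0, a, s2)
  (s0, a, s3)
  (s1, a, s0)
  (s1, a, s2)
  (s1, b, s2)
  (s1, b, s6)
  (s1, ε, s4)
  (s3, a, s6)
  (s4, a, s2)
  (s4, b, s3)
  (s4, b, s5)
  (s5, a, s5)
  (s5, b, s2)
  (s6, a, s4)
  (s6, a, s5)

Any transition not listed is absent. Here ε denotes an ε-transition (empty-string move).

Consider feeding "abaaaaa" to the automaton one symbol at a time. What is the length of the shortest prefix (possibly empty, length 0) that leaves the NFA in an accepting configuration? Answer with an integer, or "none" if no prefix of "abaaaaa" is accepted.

1

Start in {s0}.
Read 'a': {s0} → {s1, s2, s3, s4}.
None of the earlier sets intersect F, but {s1, s2, s3, s4} does.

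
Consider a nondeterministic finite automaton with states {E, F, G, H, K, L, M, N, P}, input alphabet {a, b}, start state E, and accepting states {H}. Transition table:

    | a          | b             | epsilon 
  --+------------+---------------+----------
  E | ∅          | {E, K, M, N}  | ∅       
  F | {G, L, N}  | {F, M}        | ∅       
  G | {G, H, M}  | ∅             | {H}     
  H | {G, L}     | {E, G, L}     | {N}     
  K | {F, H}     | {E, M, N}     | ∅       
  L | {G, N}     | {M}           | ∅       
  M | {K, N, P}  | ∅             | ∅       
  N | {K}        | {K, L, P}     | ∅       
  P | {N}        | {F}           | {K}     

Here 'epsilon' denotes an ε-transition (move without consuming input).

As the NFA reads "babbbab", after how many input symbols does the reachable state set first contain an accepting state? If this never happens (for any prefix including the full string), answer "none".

2

Start in {E}.
Read 'b': {E} → {E, K, M, N}.
Read 'a': {E, K, M, N} → {F, H, K, N, P}.
None of the earlier sets intersect F, but {F, H, K, N, P} does.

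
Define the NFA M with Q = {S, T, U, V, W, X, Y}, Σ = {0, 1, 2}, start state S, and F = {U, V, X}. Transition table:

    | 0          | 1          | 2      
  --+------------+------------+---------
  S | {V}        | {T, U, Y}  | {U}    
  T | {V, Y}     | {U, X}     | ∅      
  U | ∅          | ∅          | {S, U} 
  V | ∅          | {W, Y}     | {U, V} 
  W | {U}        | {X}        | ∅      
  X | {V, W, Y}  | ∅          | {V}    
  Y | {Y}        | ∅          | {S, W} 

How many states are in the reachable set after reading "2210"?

Start in {S}.
Read '2': S→{U}; now {U}.
Read '2': U→{S, U}; now {S, U}.
Read '1': S→{T, U, Y}, U→∅; now {T, U, Y}.
Read '0': T→{V, Y}, U→∅, Y→{Y}; now {V, Y}.
That set has 2 states.

2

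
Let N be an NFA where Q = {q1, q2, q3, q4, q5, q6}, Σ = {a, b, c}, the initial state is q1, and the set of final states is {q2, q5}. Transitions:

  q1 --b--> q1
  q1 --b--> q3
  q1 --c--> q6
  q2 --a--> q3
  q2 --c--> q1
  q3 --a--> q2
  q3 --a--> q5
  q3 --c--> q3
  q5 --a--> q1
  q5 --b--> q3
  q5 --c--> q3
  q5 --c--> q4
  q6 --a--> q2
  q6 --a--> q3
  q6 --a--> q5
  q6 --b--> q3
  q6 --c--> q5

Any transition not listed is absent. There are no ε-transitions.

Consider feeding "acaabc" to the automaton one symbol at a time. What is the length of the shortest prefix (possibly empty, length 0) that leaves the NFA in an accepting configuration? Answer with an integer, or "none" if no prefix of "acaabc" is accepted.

Start in {q1}.
Read 'a': {q1} → ∅.
The set is empty and remains empty for the remaining 5 symbols.
No reachable set along the way intersects F.

none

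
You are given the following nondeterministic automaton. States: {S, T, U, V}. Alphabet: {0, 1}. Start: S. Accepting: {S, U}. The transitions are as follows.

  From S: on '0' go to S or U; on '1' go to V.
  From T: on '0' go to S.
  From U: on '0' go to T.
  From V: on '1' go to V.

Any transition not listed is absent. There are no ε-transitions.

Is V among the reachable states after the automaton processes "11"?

Start in {S}.
Read '1': S→{V}; now {V}.
Read '1': V→{V}; now {V}.
State V is in {V}.

Yes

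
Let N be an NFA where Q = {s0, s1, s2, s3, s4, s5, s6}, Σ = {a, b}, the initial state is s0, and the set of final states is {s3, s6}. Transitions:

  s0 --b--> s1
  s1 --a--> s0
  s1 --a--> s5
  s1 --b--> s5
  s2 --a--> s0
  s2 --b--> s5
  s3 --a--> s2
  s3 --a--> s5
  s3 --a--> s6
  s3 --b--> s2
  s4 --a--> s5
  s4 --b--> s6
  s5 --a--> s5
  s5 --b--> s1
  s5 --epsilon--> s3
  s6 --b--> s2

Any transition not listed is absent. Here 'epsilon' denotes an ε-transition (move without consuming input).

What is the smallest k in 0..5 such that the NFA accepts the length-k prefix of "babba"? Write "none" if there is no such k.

2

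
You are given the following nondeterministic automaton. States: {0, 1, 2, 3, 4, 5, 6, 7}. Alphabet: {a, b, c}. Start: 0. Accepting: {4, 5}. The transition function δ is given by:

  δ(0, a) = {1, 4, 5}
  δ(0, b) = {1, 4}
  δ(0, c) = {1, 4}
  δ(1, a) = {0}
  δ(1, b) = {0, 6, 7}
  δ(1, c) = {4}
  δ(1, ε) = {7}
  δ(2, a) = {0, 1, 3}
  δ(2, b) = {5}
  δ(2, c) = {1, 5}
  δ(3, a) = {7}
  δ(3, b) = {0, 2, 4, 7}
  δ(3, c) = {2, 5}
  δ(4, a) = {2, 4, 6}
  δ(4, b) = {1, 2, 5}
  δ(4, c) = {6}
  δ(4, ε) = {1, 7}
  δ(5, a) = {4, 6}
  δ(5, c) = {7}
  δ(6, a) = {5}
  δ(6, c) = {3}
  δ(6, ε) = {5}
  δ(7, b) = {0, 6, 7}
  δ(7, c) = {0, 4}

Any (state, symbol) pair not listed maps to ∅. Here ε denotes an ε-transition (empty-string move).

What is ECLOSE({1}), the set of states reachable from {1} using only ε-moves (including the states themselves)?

Begin with {1}.
ε-move 1 → 7; add 7.

{1, 7}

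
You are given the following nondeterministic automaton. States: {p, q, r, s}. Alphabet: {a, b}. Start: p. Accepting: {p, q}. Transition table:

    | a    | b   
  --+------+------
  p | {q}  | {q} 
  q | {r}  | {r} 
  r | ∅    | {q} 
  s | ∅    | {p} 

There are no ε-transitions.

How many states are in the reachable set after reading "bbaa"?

Start in {p}.
Read 'b': p→{q}; now {q}.
Read 'b': q→{r}; now {r}.
Read 'a': r→∅; now ∅.
The set is empty and remains empty for the remaining 1 symbol.
That set has 0 states.

0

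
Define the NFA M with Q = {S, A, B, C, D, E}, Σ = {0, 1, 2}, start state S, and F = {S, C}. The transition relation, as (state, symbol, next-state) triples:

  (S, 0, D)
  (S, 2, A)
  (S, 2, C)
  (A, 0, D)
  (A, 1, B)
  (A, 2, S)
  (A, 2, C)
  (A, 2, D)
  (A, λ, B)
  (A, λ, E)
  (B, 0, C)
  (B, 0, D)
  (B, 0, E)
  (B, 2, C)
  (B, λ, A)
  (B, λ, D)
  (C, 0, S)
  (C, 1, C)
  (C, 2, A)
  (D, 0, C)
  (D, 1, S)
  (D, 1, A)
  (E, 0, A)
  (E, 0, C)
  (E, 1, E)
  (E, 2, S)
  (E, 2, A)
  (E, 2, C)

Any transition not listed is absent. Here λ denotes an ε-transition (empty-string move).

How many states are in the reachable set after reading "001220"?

6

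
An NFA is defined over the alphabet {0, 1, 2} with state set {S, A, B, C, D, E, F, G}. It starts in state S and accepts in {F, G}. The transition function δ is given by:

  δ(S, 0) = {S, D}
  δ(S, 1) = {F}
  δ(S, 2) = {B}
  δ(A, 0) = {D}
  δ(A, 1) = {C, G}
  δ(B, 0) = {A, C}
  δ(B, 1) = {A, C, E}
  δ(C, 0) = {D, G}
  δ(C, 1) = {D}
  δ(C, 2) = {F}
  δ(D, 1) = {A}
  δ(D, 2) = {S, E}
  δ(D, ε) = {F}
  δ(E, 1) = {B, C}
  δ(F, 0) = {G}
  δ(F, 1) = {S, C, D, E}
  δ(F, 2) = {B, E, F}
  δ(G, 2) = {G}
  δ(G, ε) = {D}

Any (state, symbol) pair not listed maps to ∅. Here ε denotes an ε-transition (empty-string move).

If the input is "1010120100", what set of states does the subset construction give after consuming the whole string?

{S, D, F, G}

Start in {S}.
Read '1': {S} → {F}.
Read '0': {F} → {D, F, G}.
Read '1': {D, F, G} → {S, A, C, D, E, F}.
Read '0': {S, A, C, D, E, F} → {S, D, F, G}.
Read '1': {S, D, F, G} → {S, A, C, D, E, F}.
Read '2': {S, A, C, D, E, F} → {S, B, E, F}.
Read '0': {S, B, E, F} → {S, A, C, D, F, G}.
Read '1': {S, A, C, D, F, G} → {S, A, C, D, E, F, G}.
Read '0': {S, A, C, D, E, F, G} → {S, D, F, G}.
Read '0': {S, D, F, G} → {S, D, F, G}.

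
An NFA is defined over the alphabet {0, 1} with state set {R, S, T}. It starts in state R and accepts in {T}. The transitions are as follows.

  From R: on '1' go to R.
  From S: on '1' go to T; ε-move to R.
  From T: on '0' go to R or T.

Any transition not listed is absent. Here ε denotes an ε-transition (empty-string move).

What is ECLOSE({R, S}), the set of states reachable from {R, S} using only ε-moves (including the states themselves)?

Begin with {R, S}.
No ε-moves leave this set, so the closure equals the set itself.

{R, S}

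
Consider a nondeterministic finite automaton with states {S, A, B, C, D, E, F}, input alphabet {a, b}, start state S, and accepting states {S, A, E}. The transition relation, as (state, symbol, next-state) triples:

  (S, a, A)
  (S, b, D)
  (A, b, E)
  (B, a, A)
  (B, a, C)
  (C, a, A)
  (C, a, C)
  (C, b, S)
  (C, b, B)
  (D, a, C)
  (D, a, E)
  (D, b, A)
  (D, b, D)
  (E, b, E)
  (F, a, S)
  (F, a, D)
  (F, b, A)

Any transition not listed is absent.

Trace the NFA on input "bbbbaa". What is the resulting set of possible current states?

{A, C}

Start in {S}.
Read 'b': {S} → {D}.
Read 'b': {D} → {A, D}.
Read 'b': {A, D} → {A, D, E}.
Read 'b': {A, D, E} → {A, D, E}.
Read 'a': {A, D, E} → {C, E}.
Read 'a': {C, E} → {A, C}.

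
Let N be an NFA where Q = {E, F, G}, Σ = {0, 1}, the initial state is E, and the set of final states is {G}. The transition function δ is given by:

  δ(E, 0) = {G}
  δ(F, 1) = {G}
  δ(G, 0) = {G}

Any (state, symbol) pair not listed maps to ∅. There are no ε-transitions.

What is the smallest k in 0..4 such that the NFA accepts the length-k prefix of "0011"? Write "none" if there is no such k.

Start in {E}.
Read '0': E→{G}; now {G}.
None of the earlier sets intersect F, but {G} does.

1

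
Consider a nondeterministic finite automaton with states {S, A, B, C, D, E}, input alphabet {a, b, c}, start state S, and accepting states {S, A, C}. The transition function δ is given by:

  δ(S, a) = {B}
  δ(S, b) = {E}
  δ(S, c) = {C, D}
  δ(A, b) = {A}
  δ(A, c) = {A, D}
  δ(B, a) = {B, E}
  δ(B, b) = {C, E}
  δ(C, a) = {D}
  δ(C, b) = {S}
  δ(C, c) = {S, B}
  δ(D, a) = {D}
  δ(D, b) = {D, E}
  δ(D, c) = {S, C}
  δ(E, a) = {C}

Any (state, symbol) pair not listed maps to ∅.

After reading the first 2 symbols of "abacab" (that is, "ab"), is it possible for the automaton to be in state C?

Yes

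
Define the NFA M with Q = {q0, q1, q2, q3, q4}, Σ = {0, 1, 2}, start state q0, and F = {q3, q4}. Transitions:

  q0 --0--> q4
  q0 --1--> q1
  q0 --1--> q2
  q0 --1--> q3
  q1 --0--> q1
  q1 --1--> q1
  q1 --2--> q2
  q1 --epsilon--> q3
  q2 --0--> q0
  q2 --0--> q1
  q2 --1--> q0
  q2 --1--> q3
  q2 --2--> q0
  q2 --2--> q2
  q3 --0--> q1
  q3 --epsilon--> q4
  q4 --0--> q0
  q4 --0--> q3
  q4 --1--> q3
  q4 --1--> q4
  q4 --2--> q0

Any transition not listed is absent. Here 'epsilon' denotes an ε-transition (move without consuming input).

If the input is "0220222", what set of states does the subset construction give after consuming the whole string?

∅

Start in {q0}.
Read '0': q0→{q4}; now {q4}.
Read '2': q4→{q0}; now {q0}.
Read '2': q0→∅; now ∅.
The set is empty and remains empty for the remaining 4 symbols.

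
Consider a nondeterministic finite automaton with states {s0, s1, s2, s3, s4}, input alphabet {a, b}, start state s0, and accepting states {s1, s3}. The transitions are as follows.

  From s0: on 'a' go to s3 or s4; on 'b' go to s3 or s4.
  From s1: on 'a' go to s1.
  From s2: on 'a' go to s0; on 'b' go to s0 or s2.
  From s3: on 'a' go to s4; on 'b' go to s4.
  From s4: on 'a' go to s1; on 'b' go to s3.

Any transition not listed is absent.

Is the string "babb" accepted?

Start in {s0}.
Read 'b': {s0} → {s3, s4}.
Read 'a': {s3, s4} → {s1, s4}.
Read 'b': {s1, s4} → {s3}.
Read 'b': {s3} → {s4}.
The final set {s4} contains no accepting state.

No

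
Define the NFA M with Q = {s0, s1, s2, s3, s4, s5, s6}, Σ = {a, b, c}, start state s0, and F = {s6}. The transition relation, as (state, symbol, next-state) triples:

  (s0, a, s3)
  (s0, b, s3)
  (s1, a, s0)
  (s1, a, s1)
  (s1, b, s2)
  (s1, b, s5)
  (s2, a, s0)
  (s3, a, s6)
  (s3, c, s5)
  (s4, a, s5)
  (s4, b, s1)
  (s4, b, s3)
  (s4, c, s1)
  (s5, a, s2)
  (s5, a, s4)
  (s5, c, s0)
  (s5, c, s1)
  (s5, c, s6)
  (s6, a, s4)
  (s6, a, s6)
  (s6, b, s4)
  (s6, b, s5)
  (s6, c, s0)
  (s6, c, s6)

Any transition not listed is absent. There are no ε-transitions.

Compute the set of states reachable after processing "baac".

Start in {s0}.
Read 'b': {s0} → {s3}.
Read 'a': {s3} → {s6}.
Read 'a': {s6} → {s4, s6}.
Read 'c': {s4, s6} → {s0, s1, s6}.

{s0, s1, s6}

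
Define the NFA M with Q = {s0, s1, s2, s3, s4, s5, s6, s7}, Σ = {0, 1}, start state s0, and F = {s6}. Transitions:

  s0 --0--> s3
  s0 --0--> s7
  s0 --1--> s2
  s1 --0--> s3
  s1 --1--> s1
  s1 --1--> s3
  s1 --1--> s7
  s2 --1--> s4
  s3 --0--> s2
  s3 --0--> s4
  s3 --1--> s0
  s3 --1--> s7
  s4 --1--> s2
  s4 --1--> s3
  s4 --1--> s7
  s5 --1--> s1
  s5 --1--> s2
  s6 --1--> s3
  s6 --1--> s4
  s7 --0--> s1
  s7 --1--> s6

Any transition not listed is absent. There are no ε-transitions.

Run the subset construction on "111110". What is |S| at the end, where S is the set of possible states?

3

Start in {s0}.
Read '1': s0→{s2}; now {s2}.
Read '1': s2→{s4}; now {s4}.
Read '1': s4→{s2, s3, s7}; now {s2, s3, s7}.
Read '1': s2→{s4}, s3→{s0, s7}, s7→{s6}; now {s0, s4, s6, s7}.
Read '1': s0→{s2}, s4→{s2, s3, s7}, s6→{s3, s4}, s7→{s6}; now {s2, s3, s4, s6, s7}.
Read '0': s2→∅, s3→{s2, s4}, s4→∅, s6→∅, s7→{s1}; now {s1, s2, s4}.
That set has 3 states.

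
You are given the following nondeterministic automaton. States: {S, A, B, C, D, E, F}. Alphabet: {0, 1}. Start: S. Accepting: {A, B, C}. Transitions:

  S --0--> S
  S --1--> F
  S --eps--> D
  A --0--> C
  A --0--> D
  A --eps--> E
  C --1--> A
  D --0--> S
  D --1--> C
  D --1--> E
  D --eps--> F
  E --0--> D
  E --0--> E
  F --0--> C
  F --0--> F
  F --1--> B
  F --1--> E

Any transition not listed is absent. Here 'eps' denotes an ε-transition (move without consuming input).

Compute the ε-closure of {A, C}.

Begin with {A, C}.
ε-move A → E; add E.

{A, C, E}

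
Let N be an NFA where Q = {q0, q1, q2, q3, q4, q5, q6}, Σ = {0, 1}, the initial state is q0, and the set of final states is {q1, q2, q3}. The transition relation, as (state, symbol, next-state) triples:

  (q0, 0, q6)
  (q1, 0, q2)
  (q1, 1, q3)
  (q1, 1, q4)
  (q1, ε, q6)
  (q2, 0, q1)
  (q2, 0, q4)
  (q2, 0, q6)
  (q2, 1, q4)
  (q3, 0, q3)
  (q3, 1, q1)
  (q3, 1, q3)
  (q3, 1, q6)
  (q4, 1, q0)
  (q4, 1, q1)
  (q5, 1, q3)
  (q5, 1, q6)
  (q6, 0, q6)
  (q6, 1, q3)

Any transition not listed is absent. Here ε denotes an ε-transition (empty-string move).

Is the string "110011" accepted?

Start in {q0}.
Read '1': q0→∅; now ∅.
The set is empty and remains empty for the remaining 5 symbols.
The final set ∅ contains no accepting state.

No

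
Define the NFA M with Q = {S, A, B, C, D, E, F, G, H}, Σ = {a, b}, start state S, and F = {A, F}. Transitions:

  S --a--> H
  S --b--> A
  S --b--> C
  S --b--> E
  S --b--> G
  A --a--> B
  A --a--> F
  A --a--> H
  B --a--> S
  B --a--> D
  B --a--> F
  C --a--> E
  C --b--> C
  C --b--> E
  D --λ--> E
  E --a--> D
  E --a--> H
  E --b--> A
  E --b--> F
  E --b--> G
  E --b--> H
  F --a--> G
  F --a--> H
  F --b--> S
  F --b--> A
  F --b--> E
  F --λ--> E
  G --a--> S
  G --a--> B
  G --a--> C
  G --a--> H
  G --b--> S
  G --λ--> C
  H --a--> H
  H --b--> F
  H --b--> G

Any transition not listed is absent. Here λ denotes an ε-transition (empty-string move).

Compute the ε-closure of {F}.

{E, F}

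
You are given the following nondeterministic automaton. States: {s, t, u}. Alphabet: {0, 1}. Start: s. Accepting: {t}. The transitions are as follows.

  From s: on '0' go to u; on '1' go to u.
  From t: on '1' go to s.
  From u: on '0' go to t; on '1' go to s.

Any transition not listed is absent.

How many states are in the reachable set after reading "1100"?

Start in {s}.
Read '1': s→{u}; now {u}.
Read '1': u→{s}; now {s}.
Read '0': s→{u}; now {u}.
Read '0': u→{t}; now {t}.
That set has 1 state.

1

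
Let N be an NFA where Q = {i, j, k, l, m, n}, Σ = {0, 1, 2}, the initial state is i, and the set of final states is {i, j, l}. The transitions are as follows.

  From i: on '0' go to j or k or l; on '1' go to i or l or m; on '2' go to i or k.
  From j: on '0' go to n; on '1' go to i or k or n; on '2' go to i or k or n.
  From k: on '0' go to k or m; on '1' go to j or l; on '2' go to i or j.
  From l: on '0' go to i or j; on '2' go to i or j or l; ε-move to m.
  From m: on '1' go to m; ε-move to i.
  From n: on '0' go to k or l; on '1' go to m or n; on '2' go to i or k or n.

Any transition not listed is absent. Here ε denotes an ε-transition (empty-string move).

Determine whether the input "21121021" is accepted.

Yes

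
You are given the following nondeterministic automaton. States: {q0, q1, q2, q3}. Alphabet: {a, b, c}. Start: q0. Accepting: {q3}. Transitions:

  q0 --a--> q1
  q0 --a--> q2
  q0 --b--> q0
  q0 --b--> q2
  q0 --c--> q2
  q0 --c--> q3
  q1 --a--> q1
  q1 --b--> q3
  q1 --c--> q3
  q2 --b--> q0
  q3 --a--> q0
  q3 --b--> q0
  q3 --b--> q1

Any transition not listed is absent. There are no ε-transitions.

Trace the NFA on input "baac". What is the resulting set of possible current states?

Start in {q0}.
Read 'b': {q0} → {q0, q2}.
Read 'a': {q0, q2} → {q1, q2}.
Read 'a': {q1, q2} → {q1}.
Read 'c': {q1} → {q3}.

{q3}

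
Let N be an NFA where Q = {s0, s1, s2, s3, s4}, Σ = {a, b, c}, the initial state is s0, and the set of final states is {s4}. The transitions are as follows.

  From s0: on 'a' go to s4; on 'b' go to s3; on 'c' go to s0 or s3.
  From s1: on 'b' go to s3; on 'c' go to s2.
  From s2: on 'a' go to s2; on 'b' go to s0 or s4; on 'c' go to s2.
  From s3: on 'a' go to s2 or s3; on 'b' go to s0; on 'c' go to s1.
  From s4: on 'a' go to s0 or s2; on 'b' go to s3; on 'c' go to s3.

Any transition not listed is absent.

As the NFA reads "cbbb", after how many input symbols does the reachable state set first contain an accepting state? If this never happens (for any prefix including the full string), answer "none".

none

Start in {s0}.
Read 'c': {s0} → {s0, s3}.
Read 'b': {s0, s3} → {s0, s3}.
Read 'b': {s0, s3} → {s0, s3}.
Read 'b': {s0, s3} → {s0, s3}.
No reachable set along the way intersects F.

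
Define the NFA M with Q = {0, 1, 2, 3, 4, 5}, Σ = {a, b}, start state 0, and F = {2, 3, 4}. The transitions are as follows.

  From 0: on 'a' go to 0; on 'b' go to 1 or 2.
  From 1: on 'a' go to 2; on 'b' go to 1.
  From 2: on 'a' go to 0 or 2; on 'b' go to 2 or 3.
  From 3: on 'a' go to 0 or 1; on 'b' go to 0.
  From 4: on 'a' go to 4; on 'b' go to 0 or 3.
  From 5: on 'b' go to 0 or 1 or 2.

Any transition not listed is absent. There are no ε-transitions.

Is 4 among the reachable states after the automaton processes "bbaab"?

No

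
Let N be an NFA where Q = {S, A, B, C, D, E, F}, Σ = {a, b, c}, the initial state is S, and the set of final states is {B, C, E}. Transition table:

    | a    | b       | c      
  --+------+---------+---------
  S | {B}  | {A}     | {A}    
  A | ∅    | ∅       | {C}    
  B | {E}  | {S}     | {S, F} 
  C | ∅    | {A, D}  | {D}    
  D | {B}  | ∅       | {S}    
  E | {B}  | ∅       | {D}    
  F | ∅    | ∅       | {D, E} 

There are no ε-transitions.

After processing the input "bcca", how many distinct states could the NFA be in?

Start in {S}.
Read 'b': {S} → {A}.
Read 'c': {A} → {C}.
Read 'c': {C} → {D}.
Read 'a': {D} → {B}.
That set has 1 state.

1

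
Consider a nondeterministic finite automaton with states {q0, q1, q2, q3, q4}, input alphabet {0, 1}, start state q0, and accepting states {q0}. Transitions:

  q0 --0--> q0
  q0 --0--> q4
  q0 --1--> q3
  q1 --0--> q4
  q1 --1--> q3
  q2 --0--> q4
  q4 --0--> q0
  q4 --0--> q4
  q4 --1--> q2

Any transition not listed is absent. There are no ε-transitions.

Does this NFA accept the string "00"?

Start in {q0}.
Read '0': q0→{q0, q4}; now {q0, q4}.
Read '0': q0→{q0, q4}, q4→{q0, q4}; now {q0, q4}.
The final set {q0, q4} contains the accepting state q0.

Yes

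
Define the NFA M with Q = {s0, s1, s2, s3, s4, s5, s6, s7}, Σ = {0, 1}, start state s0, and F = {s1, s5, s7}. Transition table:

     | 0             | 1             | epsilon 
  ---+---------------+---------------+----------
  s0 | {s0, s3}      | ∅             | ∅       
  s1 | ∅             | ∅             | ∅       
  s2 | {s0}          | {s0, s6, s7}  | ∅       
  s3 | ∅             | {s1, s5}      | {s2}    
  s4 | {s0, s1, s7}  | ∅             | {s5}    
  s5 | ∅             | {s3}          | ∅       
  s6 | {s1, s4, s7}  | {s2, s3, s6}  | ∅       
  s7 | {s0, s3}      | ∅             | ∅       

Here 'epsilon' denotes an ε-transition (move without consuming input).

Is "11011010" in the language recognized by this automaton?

Start in {s0}.
Read '1': {s0} → ∅.
The set is empty and remains empty for the remaining 7 symbols.
The final set ∅ contains no accepting state.

No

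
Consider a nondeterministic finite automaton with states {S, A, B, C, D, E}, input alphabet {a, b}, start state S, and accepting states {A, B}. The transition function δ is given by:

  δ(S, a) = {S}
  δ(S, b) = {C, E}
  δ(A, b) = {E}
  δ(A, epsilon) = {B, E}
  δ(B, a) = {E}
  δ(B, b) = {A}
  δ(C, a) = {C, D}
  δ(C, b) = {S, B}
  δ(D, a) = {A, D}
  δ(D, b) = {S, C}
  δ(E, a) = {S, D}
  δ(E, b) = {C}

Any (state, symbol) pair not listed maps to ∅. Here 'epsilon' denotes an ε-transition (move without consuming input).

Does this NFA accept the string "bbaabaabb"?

Yes

Start in {S}.
Read 'b': {S} → {C, E}.
Read 'b': {C, E} → {S, B, C}.
Read 'a': {S, B, C} → {S, C, D, E}.
Read 'a': {S, C, D, E} → {S, A, B, C, D, E}.
Read 'b': {S, A, B, C, D, E} → {S, A, B, C, E}.
Read 'a': {S, A, B, C, E} → {S, C, D, E}.
Read 'a': {S, C, D, E} → {S, A, B, C, D, E}.
Read 'b': {S, A, B, C, D, E} → {S, A, B, C, E}.
Read 'b': {S, A, B, C, E} → {S, A, B, C, E}.
The final set {S, A, B, C, E} contains the accepting states A, B.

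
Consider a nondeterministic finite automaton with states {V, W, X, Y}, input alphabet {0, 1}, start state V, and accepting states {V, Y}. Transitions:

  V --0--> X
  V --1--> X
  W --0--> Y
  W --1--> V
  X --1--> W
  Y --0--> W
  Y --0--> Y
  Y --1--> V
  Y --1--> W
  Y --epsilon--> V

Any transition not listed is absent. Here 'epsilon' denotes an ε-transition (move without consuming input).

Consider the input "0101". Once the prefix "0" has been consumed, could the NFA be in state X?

Yes

Start in {V}.
Read '0': V→{X}; now {X}.
State X is in {X}.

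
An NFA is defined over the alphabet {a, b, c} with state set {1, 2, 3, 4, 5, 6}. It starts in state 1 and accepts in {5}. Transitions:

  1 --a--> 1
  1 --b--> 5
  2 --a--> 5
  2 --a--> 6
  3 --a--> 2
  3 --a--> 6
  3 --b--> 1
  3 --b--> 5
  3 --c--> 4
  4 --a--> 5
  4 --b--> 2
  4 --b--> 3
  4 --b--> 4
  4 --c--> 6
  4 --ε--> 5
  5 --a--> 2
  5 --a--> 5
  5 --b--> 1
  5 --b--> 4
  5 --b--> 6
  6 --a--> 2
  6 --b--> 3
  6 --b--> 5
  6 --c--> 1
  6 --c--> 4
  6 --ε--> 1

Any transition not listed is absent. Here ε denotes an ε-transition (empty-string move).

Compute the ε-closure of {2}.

{2}

Begin with {2}.
No ε-moves leave this set, so the closure equals the set itself.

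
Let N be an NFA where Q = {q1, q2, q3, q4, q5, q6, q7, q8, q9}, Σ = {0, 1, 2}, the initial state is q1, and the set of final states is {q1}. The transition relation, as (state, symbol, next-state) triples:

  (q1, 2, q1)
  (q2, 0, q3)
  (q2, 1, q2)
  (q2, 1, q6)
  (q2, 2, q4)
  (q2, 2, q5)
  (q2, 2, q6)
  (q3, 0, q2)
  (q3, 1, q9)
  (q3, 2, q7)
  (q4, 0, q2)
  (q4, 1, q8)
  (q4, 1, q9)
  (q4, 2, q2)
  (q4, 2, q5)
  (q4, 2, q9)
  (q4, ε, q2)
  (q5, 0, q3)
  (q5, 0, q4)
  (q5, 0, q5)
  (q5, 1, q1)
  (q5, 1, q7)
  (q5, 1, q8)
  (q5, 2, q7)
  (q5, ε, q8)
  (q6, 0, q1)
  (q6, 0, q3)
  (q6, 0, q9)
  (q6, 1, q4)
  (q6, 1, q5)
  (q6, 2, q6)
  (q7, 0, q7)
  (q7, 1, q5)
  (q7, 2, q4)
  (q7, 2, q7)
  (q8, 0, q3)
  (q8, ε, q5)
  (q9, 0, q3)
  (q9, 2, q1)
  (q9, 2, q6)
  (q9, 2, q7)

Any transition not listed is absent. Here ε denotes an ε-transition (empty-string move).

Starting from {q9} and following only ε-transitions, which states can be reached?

{q9}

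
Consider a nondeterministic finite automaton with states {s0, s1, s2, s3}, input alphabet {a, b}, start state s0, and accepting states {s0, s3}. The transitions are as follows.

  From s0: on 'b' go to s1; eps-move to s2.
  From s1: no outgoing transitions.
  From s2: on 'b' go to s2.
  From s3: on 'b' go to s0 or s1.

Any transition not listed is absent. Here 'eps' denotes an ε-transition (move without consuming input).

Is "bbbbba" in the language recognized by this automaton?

No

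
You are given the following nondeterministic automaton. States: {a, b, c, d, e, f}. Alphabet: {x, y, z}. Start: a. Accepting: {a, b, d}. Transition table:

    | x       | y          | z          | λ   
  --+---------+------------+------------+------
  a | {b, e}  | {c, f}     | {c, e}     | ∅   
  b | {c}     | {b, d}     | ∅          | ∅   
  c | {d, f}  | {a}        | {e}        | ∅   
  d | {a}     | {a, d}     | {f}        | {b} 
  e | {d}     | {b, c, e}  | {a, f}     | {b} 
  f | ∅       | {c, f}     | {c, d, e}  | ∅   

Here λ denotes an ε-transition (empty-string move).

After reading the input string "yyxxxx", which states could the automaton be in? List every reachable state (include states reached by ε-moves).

{a, b, c, d, e, f}

Start in {a}.
Read 'y': {a} → {c, f}.
Read 'y': {c, f} → {a, c, f}.
Read 'x': {a, c, f} → {b, d, e, f}.
Read 'x': {b, d, e, f} → {a, b, c, d}.
Read 'x': {a, b, c, d} → {a, b, c, d, e, f}.
Read 'x': {a, b, c, d, e, f} → {a, b, c, d, e, f}.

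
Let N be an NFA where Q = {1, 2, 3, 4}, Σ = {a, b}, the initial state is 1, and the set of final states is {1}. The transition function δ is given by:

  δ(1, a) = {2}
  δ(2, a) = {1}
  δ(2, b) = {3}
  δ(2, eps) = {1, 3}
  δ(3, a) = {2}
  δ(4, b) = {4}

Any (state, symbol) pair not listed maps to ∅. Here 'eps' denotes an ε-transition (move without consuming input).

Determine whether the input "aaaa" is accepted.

Start in {1}.
Read 'a': {1} → {1, 2, 3}.
Read 'a': {1, 2, 3} → {1, 2, 3}.
Read 'a': {1, 2, 3} → {1, 2, 3}.
Read 'a': {1, 2, 3} → {1, 2, 3}.
The final set {1, 2, 3} contains the accepting state 1.

Yes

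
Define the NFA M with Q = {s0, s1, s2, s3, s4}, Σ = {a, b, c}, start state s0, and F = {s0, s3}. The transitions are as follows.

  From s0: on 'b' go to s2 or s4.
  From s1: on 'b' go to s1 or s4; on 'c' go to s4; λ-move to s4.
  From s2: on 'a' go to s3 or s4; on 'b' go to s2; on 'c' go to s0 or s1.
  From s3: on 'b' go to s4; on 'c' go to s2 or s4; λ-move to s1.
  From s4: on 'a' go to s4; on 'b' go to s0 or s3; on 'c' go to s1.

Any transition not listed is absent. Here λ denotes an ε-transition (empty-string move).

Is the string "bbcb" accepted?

Yes

Start in {s0}.
Read 'b': {s0} → {s2, s4}.
Read 'b': {s2, s4} → {s0, s1, s2, s3, s4}.
Read 'c': {s0, s1, s2, s3, s4} → {s0, s1, s2, s4}.
Read 'b': {s0, s1, s2, s4} → {s0, s1, s2, s3, s4}.
The final set {s0, s1, s2, s3, s4} contains the accepting states s0, s3.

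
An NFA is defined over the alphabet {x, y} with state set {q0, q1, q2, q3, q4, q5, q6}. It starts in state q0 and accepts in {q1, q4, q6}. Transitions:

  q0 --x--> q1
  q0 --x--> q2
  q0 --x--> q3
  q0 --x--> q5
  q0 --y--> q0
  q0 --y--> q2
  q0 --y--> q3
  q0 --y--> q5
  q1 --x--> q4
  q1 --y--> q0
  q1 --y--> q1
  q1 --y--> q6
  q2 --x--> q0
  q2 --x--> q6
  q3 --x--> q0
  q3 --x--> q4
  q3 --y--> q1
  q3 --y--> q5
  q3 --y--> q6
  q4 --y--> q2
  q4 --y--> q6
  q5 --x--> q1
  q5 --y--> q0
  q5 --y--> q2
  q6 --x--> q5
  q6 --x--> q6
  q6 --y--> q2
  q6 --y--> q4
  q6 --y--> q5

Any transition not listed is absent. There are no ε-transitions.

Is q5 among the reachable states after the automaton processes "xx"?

Start in {q0}.
Read 'x': {q0} → {q1, q2, q3, q5}.
Read 'x': {q1, q2, q3, q5} → {q0, q1, q4, q6}.
State q5 is not in {q0, q1, q4, q6}.

No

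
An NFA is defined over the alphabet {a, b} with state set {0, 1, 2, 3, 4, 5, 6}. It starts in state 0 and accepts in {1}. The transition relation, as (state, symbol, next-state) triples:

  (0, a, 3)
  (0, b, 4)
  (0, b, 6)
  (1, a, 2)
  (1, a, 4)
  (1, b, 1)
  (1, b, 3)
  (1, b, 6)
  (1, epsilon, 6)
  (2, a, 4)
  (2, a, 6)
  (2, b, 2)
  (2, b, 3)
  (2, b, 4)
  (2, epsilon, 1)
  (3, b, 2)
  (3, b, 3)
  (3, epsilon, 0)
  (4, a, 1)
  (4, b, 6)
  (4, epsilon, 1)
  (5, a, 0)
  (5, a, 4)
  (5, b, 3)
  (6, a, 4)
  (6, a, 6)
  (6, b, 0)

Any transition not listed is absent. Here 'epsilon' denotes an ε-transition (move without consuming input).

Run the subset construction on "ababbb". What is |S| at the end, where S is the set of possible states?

6

Start in {0}.
Read 'a': {0} → {0, 3}.
Read 'b': {0, 3} → {0, 1, 2, 3, 4, 6}.
Read 'a': {0, 1, 2, 3, 4, 6} → {0, 1, 2, 3, 4, 6}.
Read 'b': {0, 1, 2, 3, 4, 6} → {0, 1, 2, 3, 4, 6}.
Read 'b': {0, 1, 2, 3, 4, 6} → {0, 1, 2, 3, 4, 6}.
Read 'b': {0, 1, 2, 3, 4, 6} → {0, 1, 2, 3, 4, 6}.
That set has 6 states.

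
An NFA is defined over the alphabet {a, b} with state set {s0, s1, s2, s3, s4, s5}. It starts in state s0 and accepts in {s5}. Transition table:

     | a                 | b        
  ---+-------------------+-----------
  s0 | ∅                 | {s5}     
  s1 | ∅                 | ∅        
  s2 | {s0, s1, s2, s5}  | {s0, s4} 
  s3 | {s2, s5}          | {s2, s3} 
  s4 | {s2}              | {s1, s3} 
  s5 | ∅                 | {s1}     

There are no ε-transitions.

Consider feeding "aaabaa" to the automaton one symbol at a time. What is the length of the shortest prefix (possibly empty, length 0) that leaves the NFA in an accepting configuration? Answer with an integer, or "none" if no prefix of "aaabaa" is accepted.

none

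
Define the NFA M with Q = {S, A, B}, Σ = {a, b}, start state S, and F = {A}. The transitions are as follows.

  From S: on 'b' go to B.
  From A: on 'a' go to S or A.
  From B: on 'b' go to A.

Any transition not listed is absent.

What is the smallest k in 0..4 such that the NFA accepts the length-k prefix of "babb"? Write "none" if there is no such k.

none

Start in {S}.
Read 'b': S→{B}; now {B}.
Read 'a': B→∅; now ∅.
The set is empty and remains empty for the remaining 2 symbols.
No reachable set along the way intersects F.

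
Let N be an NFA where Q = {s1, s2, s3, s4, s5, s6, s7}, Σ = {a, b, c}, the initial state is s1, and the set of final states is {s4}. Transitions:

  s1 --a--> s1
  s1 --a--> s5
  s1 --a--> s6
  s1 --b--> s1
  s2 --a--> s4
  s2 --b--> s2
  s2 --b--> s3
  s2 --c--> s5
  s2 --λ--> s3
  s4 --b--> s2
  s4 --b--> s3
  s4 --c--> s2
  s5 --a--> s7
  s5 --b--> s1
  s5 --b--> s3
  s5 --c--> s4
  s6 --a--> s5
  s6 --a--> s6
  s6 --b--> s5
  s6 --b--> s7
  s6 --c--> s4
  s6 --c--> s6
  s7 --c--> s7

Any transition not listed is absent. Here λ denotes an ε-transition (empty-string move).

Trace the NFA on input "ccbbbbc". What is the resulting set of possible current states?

∅

Start in {s1}.
Read 'c': {s1} → ∅.
The set is empty and remains empty for the remaining 6 symbols.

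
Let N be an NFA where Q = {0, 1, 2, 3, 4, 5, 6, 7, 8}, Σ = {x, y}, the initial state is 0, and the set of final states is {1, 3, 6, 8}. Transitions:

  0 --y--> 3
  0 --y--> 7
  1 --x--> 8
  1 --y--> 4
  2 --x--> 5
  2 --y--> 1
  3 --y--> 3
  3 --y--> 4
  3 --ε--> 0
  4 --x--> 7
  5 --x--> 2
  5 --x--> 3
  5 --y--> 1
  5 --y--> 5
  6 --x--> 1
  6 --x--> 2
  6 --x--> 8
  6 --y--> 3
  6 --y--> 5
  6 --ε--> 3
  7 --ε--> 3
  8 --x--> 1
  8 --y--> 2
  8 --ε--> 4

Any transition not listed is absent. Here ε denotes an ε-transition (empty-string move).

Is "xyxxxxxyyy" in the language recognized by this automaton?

No

Start in {0}.
Read 'x': {0} → ∅.
The set is empty and remains empty for the remaining 9 symbols.
The final set ∅ contains no accepting state.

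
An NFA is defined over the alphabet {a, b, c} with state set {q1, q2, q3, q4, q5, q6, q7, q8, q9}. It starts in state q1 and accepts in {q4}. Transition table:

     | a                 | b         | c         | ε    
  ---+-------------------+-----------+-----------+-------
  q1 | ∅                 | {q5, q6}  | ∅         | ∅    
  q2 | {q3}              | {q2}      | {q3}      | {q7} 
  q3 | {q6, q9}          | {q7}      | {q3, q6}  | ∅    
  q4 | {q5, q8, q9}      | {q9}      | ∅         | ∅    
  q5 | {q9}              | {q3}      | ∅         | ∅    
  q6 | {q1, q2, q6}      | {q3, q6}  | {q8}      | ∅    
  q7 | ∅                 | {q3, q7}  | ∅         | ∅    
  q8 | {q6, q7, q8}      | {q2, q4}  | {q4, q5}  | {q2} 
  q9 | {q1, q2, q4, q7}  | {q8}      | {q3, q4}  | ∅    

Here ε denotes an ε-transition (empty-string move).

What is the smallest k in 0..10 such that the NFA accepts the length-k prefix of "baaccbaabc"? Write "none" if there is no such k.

Start in {q1}.
Read 'b': q1→{q5, q6}; now {q5, q6}.
Read 'a': q5→{q9}, q6→{q1, q2, q6}; union {q1, q2, q6, q9}; ε-closure = {q1, q2, q6, q7, q9}.
Read 'a': q1→∅, q2→{q3}, q6→{q1, q2, q6}, q7→∅, q9→{q1, q2, q4, q7}; now {q1, q2, q3, q4, q6, q7}.
None of the earlier sets intersect F, but {q1, q2, q3, q4, q6, q7} does.

3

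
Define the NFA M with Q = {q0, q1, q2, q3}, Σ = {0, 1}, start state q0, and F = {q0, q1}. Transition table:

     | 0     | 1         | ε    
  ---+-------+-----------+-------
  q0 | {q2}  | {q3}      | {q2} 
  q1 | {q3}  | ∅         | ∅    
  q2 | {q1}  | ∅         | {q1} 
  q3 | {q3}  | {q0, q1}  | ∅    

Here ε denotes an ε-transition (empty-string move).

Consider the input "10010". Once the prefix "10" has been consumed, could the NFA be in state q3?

Yes

Start: ε-closure({q0}) = {q0, q1, q2}.
Read '1': q0→{q3}, q1→∅, q2→∅; now {q3}.
Read '0': q3→{q3}; now {q3}.
State q3 is in {q3}.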